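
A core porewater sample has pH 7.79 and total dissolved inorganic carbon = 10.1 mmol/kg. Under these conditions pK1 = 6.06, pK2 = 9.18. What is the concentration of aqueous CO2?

[CO2*] = 0.178 mmol/kg

α₀ = 1 / (1 + K1/[H⁺] + K1K2/[H⁺]²) = 1 / (1 + 10^+1.73 + 10^+0.34)
   = 1 / (1 + 53.703 + 2.1878) = 1/56.891 = 0.01758
[CO2*] = α₀ × DIC = 0.01758 × 10.1 = 0.178 mmol/kg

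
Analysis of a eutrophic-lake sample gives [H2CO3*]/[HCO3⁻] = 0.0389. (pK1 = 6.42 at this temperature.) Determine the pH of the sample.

From K1 = [H⁺][HCO3⁻]/[H2CO3*]:  pH = pK1 − log₁₀([H2CO3*]/[HCO3⁻])
log₁₀(0.0389) = -1.410
pH = 6.42 − (-1.410) = 7.83

pH = 7.83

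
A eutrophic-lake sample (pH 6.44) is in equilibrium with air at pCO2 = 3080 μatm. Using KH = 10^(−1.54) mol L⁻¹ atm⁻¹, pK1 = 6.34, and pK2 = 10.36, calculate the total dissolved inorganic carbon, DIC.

DIC = 0.201 mmol/L

[CO2*] = KH · pCO2 = 10^(−1.54) × 3080×10^-6 = 8.883×10^-5 mol/L
α₀ = 1/(1 + K1/[H⁺] + K1K2/[H⁺]²) = 1/(1 + 10^+0.10 + 10^-3.82) = 0.4427
DIC = [CO2*]/α₀ = 8.883×10^-5 / 0.4427 = 0.201 mmol/L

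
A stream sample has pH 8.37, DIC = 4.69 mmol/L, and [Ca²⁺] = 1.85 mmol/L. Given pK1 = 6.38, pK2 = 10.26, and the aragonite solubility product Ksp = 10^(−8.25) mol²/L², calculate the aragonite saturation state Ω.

Ω = 19.4

α₂ = 1 / (1 + [H⁺]/K2 + [H⁺]²/(K1K2)) = 1 / (1 + 10^+1.89 + 10^-0.10)
   = 1 / (1 + 77.625 + 0.79433) = 1/79.419 = 0.01259
[CO3²⁻] = α₂ × DIC = 0.01259 × 4.69 = 0.05905 mmol/L
Ksp = 10^(−8.25) = 5.623×10^-9
Ω = [Ca²⁺][CO3²⁻]/Ksp = (1.85×10^-3)(5.905×10^-5) / 5.623×10^-9 = 19.4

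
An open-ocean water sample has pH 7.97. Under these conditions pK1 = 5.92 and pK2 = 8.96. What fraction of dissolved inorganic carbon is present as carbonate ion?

α₂ = 0.0921

α₂ = 1 / (1 + [H⁺]/K2 + [H⁺]²/(K1K2)) = 1 / (1 + 10^+0.99 + 10^-1.06)
   = 1 / (1 + 9.7724 + 0.087096) = 1/10.859 = 0.09209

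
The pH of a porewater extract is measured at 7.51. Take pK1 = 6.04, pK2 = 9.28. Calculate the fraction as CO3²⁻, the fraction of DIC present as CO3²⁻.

α₂ = 0.0162

α₂ = 1 / (1 + [H⁺]/K2 + [H⁺]²/(K1K2)) = 1 / (1 + 10^+1.77 + 10^+0.30)
   = 1 / (1 + 58.884 + 1.9953) = 1/61.880 = 0.01616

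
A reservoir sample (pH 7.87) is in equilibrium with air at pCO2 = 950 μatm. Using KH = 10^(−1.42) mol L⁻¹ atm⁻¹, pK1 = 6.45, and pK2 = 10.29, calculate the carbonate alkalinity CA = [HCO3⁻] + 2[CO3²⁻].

CA = 0.957 mmol/L

[CO2*] = KH · pCO2 = 10^(−1.42) × 950×10^-6 = 3.612×10^-5 mol/L
α₀ = 1/(1 + K1/[H⁺] + K1K2/[H⁺]²) = 1/(1 + 10^+1.42 + 10^-1.00) = 0.03649
DIC = [CO2*]/α₀ = 3.612×10^-5 / 0.03649 = 0.9897 mmol/L
CA = (α₁ + 2α₂)·DIC = (0.9599 + 2×0.003649) × 0.9897 = 0.957 mmol/L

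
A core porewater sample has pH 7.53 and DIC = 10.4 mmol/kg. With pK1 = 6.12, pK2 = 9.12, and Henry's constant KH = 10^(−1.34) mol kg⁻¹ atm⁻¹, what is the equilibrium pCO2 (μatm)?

α₀ = 1 / (1 + K1/[H⁺] + K1K2/[H⁺]²) = 1 / (1 + 10^+1.41 + 10^-0.18)
   = 1 / (1 + 25.704 + 0.66069) = 1/27.365 = 0.03654
[CO2*] = α₀ × DIC = 0.03654 × 10.4 = 0.3801 mmol/kg
pCO2 = [CO2*]/KH = 3.801×10^-4 / 4.571×10^-2 = 8310 μatm

pCO2 = 8310 μatm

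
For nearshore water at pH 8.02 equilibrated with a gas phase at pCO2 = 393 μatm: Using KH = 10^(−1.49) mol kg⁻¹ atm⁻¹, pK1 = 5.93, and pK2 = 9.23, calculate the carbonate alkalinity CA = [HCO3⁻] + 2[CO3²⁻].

[CO2*] = KH · pCO2 = 10^(−1.49) × 393×10^-6 = 1.272×10^-5 mol/kg
α₀ = 1/(1 + K1/[H⁺] + K1K2/[H⁺]²) = 1/(1 + 10^+2.09 + 10^+0.88) = 0.007598
DIC = [CO2*]/α₀ = 1.272×10^-5 / 0.007598 = 1.674 mmol/kg
CA = (α₁ + 2α₂)·DIC = (0.9348 + 2×0.05764) × 1.674 = 1.76 mmol/kg

CA = 1.76 mmol/kg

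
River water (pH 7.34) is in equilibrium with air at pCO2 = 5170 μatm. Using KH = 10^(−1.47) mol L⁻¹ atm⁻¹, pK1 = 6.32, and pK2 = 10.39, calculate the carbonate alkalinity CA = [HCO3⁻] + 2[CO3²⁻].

[CO2*] = KH · pCO2 = 10^(−1.47) × 5170×10^-6 = 1.752×10^-4 mol/L
α₀ = 1/(1 + K1/[H⁺] + K1K2/[H⁺]²) = 1/(1 + 10^+1.02 + 10^-2.03) = 0.08710
DIC = [CO2*]/α₀ = 1.752×10^-4 / 0.08710 = 2.011 mmol/L
CA = (α₁ + 2α₂)·DIC = (0.9121 + 2×0.0008129) × 2.011 = 1.84 mmol/L

CA = 1.84 mmol/L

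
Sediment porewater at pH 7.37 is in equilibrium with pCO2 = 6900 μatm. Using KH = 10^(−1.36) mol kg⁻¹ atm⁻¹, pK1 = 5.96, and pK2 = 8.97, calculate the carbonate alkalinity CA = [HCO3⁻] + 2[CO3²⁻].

[CO2*] = KH · pCO2 = 10^(−1.36) × 6900×10^-6 = 3.012×10^-4 mol/kg
α₀ = 1/(1 + K1/[H⁺] + K1K2/[H⁺]²) = 1/(1 + 10^+1.41 + 10^-0.19) = 0.03656
DIC = [CO2*]/α₀ = 3.012×10^-4 / 0.03656 = 8.238 mmol/kg
CA = (α₁ + 2α₂)·DIC = (0.9398 + 2×0.02361) × 8.238 = 8.13 mmol/kg

CA = 8.13 mmol/kg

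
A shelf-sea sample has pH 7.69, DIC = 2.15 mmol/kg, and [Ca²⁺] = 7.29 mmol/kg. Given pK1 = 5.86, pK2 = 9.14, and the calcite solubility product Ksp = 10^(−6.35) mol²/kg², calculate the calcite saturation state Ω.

Ω = 1.19

α₂ = 1 / (1 + [H⁺]/K2 + [H⁺]²/(K1K2)) = 1 / (1 + 10^+1.45 + 10^-0.38)
   = 1 / (1 + 28.184 + 0.41687) = 1/29.601 = 0.03378
[CO3²⁻] = α₂ × DIC = 0.03378 × 2.15 = 0.07263 mmol/kg
Ksp = 10^(−6.35) = 4.467×10^-7
Ω = [Ca²⁺][CO3²⁻]/Ksp = (7.29×10^-3)(7.263×10^-5) / 4.467×10^-7 = 1.19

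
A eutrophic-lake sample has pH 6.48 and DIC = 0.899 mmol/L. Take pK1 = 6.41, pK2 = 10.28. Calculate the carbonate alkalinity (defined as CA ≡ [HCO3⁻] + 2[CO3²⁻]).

CA = [HCO3⁻] + 2[CO3²⁻] = (α₁ + 2α₂)·DIC
At pH 6.48: [H⁺]/K1 = 10^-0.07 = 0.85114, K2/[H⁺] = 10^-3.80 = 0.00015849
α₁ = 1/(1 + 0.85114 + 0.00015849) = 1/1.8513 = 0.5402; α₂ = α₁·K2/[H⁺] = 8.561×10^-5
α₁ + 2α₂ = 0.5403
CA = 0.5403 × 0.899 = 0.486 mmol/L

CA = 0.486 mmol/L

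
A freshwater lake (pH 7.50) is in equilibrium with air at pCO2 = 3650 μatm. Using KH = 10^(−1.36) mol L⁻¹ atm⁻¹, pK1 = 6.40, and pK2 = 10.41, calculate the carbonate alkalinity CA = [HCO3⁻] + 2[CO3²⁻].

[CO2*] = KH · pCO2 = 10^(−1.36) × 3650×10^-6 = 1.593×10^-4 mol/L
α₀ = 1/(1 + K1/[H⁺] + K1K2/[H⁺]²) = 1/(1 + 10^+1.10 + 10^-1.81) = 0.07350
DIC = [CO2*]/α₀ = 1.593×10^-4 / 0.07350 = 2.168 mmol/L
CA = (α₁ + 2α₂)·DIC = (0.9254 + 2×0.001138) × 2.168 = 2.01 mmol/L

CA = 2.01 mmol/L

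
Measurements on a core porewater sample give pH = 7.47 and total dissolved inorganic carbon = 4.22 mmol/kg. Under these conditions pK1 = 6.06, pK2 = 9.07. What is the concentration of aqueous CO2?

[CO2*] = 0.154 mmol/kg

α₀ = 1 / (1 + K1/[H⁺] + K1K2/[H⁺]²) = 1 / (1 + 10^+1.41 + 10^-0.19)
   = 1 / (1 + 25.704 + 0.64565) = 1/27.350 = 0.03656
[CO2*] = α₀ × DIC = 0.03656 × 4.22 = 0.154 mmol/kg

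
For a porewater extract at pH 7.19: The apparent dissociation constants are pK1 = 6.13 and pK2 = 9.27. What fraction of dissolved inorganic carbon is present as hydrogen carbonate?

α₁ = 0.913

α₁ = 1 / (1 + [H⁺]/K1 + K2/[H⁺]) = 1 / (1 + 10^-1.06 + 10^-2.08)
   = 1 / (1 + 0.087096 + 0.0083176) = 1/1.0954 = 0.9129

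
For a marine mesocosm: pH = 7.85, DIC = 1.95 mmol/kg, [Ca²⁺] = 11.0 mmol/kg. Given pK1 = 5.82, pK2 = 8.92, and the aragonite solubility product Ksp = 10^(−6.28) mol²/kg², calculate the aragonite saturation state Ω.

Ω = 3.18

α₂ = 1 / (1 + [H⁺]/K2 + [H⁺]²/(K1K2)) = 1 / (1 + 10^+1.07 + 10^-0.96)
   = 1 / (1 + 11.749 + 0.10965) = 1/12.859 = 0.07777
[CO3²⁻] = α₂ × DIC = 0.07777 × 1.95 = 0.1516 mmol/kg
Ksp = 10^(−6.28) = 5.248×10^-7
Ω = [Ca²⁺][CO3²⁻]/Ksp = (11.0×10^-3)(1.516×10^-4) / 5.248×10^-7 = 3.18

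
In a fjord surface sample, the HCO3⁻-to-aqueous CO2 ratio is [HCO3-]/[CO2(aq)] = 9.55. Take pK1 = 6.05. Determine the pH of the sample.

From K1 = [H⁺][HCO3-]/[CO2(aq)]:  pH = pK1 + log₁₀([HCO3-]/[CO2(aq)])
log₁₀(9.55) = +0.980
pH = 6.05 + (+0.980) = 7.03

pH = 7.03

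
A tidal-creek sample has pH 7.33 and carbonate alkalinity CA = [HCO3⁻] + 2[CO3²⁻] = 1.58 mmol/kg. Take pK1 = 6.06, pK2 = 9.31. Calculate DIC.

DIC = 1.65 mmol/kg

CA = [HCO3⁻] + 2[CO3²⁻] = (α₁ + 2α₂)·DIC
At pH 7.33: [H⁺]/K1 = 10^-1.27 = 0.053703, K2/[H⁺] = 10^-1.98 = 0.010471
α₁ = 1/(1 + 0.053703 + 0.010471) = 1/1.0642 = 0.9397; α₂ = α₁·K2/[H⁺] = 0.009840
α₁ + 2α₂ = 0.9594
DIC = CA / (α₁ + 2α₂) = 1.58 / 0.9594 = 1.65 mmol/kg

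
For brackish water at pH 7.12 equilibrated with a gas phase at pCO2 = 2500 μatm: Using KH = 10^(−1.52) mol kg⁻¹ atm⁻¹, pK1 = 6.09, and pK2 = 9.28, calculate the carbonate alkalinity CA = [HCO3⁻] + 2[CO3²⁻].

[CO2*] = KH · pCO2 = 10^(−1.52) × 2500×10^-6 = 7.550×10^-5 mol/kg
α₀ = 1/(1 + K1/[H⁺] + K1K2/[H⁺]²) = 1/(1 + 10^+1.03 + 10^-1.13) = 0.08482
DIC = [CO2*]/α₀ = 7.550×10^-5 / 0.08482 = 0.8901 mmol/kg
CA = (α₁ + 2α₂)·DIC = (0.9089 + 2×0.006288) × 0.8901 = 0.820 mmol/kg

CA = 0.820 mmol/kg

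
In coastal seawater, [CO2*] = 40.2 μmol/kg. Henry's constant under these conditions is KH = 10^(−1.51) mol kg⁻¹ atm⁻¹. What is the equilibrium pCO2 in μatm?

KH = 10^(−1.51) = 3.090×10^-2 mol kg⁻¹ atm⁻¹
pCO2 = [CO2*]/KH = 40.2×10^-6 / 3.090×10^-2 = 1.30×10^-3 atm = 1300 μatm

pCO2 = 1300 μatm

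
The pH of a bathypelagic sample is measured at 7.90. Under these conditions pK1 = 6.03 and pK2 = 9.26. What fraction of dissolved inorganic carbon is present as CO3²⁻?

α₂ = 1 / (1 + [H⁺]/K2 + [H⁺]²/(K1K2)) = 1 / (1 + 10^+1.36 + 10^-0.51)
   = 1 / (1 + 22.909 + 0.30903) = 1/24.218 = 0.04129

α₂ = 0.0413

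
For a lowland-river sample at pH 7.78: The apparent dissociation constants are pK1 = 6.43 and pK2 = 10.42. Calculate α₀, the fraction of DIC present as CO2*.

α₀ = 1 / (1 + K1/[H⁺] + K1K2/[H⁺]²) = 1 / (1 + 10^+1.35 + 10^-1.29)
   = 1 / (1 + 22.387 + 0.051286) = 1/23.438 = 0.04266

α₀ = 0.0427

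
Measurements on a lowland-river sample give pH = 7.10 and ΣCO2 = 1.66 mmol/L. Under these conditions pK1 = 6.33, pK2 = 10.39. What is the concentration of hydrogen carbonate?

[HCO3⁻] = 1.42 mmol/L

α₁ = 1 / (1 + [H⁺]/K1 + K2/[H⁺]) = 1 / (1 + 10^-0.77 + 10^-3.29)
   = 1 / (1 + 0.16982 + 0.00051286) = 1/1.1703 = 0.8545
[HCO3⁻] = α₁ × DIC = 0.8545 × 1.66 = 1.42 mmol/L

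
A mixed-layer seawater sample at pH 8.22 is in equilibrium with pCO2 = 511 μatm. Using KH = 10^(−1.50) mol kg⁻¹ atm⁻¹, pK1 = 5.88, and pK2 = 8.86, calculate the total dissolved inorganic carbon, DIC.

[CO2*] = KH · pCO2 = 10^(−1.50) × 511×10^-6 = 1.616×10^-5 mol/kg
α₀ = 1/(1 + K1/[H⁺] + K1K2/[H⁺]²) = 1/(1 + 10^+2.34 + 10^+1.70) = 0.003705
DIC = [CO2*]/α₀ = 1.616×10^-5 / 0.003705 = 4.36 mmol/kg

DIC = 4.36 mmol/kg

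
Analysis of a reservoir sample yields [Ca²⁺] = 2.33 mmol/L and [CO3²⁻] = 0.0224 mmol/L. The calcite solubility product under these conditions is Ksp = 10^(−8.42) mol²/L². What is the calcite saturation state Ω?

Ω = 13.7

Ksp = 10^(−8.42) = 3.802×10^-9
Ω = [Ca²⁺][CO3²⁻]/Ksp = (2.33×10^-3)(0.0224×10^-3) / 3.802×10^-9 = 13.7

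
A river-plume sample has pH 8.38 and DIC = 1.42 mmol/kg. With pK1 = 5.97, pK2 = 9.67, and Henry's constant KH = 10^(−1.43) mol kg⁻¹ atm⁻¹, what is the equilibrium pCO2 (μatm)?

α₀ = 1 / (1 + K1/[H⁺] + K1K2/[H⁺]²) = 1 / (1 + 10^+2.41 + 10^+1.12)
   = 1 / (1 + 257.04 + 13.183) = 1/271.22 = 0.003687
[CO2*] = α₀ × DIC = 0.003687 × 1.42 = 0.005236 mmol/kg = 5.236 μmol/kg
pCO2 = [CO2*]/KH = 5.236×10^-6 / 3.715×10^-2 = 141 μatm

pCO2 = 141 μatm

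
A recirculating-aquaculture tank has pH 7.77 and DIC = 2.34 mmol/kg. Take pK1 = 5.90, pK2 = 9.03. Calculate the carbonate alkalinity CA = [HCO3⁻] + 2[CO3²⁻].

CA = [HCO3⁻] + 2[CO3²⁻] = (α₁ + 2α₂)·DIC
At pH 7.77: [H⁺]/K1 = 10^-1.87 = 0.013490, K2/[H⁺] = 10^-1.26 = 0.054954
α₁ = 1/(1 + 0.013490 + 0.054954) = 1/1.0684 = 0.9359; α₂ = α₁·K2/[H⁺] = 0.05143
α₁ + 2α₂ = 1.0388
CA = 1.0388 × 2.34 = 2.43 mmol/kg

CA = 2.43 mmol/kg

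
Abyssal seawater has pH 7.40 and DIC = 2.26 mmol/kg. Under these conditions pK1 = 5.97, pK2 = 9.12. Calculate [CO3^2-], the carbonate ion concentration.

α₂ = 1 / (1 + [H⁺]/K2 + [H⁺]²/(K1K2)) = 1 / (1 + 10^+1.72 + 10^+0.29)
   = 1 / (1 + 52.481 + 1.9498) = 1/55.431 = 0.01804
[CO3²⁻] = α₂ × DIC = 0.01804 × 2.26 = 0.0408 mmol/kg

[CO3²⁻] = 0.0408 mmol/kg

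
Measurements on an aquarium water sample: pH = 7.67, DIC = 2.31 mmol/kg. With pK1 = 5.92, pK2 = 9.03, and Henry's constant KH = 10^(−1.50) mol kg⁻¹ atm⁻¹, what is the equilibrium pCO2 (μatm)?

pCO2 = 1220 μatm

α₀ = 1 / (1 + K1/[H⁺] + K1K2/[H⁺]²) = 1 / (1 + 10^+1.75 + 10^+0.39)
   = 1 / (1 + 56.234 + 2.4547) = 1/59.689 = 0.01675
[CO2*] = α₀ × DIC = 0.01675 × 2.31 = 0.03870 mmol/kg
pCO2 = [CO2*]/KH = 3.870×10^-5 / 3.162×10^-2 = 1220 μatm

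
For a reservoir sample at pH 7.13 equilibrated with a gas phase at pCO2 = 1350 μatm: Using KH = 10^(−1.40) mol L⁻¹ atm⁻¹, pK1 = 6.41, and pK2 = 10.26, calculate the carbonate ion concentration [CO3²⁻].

[CO3²⁻] = 0.209 μmol/L

[CO2*] = KH · pCO2 = 10^(−1.40) × 1350×10^-6 = 5.374×10^-5 mol/L
α₀ = 1/(1 + K1/[H⁺] + K1K2/[H⁺]²) = 1/(1 + 10^+0.72 + 10^-2.41) = 0.1599
DIC = [CO2*]/α₀ = 5.374×10^-5 / 0.1599 = 0.3360 mmol/L
[CO3²⁻] = α₂·DIC; α₂ = 0.0006223, so [CO3²⁻] = 0.0006223 × 0.3360 = 0.000209 mmol/L = 0.209 μmol/L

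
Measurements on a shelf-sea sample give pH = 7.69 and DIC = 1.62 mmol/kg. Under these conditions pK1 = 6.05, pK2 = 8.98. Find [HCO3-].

[HCO3⁻] = 1.51 mmol/kg

α₁ = 1 / (1 + [H⁺]/K1 + K2/[H⁺]) = 1 / (1 + 10^-1.64 + 10^-1.29)
   = 1 / (1 + 0.022909 + 0.051286) = 1/1.0742 = 0.9309
[HCO3⁻] = α₁ × DIC = 0.9309 × 1.62 = 1.51 mmol/kg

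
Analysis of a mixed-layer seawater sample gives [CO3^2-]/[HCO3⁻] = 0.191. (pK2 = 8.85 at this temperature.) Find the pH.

pH = 8.13

From K2 = [H⁺][CO3^2-]/[HCO3⁻]:  pH = pK2 + log₁₀([CO3^2-]/[HCO3⁻])
log₁₀(0.191) = -0.719
pH = 8.85 + (-0.719) = 8.13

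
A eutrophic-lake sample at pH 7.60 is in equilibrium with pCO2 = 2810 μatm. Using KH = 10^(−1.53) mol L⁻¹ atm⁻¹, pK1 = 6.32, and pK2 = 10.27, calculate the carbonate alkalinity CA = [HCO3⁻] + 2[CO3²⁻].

[CO2*] = KH · pCO2 = 10^(−1.53) × 2810×10^-6 = 8.293×10^-5 mol/L
α₀ = 1/(1 + K1/[H⁺] + K1K2/[H⁺]²) = 1/(1 + 10^+1.28 + 10^-1.39) = 0.04976
DIC = [CO2*]/α₀ = 8.293×10^-5 / 0.04976 = 1.666 mmol/L
CA = (α₁ + 2α₂)·DIC = (0.9482 + 2×0.002027) × 1.666 = 1.59 mmol/L

CA = 1.59 mmol/L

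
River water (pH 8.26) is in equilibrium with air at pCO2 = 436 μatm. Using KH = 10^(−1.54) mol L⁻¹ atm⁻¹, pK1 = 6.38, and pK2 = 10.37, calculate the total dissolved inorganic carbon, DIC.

DIC = 0.974 mmol/L

[CO2*] = KH · pCO2 = 10^(−1.54) × 436×10^-6 = 1.257×10^-5 mol/L
α₀ = 1/(1 + K1/[H⁺] + K1K2/[H⁺]²) = 1/(1 + 10^+1.88 + 10^-0.23) = 0.01291
DIC = [CO2*]/α₀ = 1.257×10^-5 / 0.01291 = 0.974 mmol/L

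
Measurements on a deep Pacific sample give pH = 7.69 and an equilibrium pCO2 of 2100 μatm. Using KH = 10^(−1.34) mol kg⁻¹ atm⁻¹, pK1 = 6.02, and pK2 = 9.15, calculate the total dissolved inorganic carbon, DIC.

DIC = 4.74 mmol/kg

[CO2*] = KH · pCO2 = 10^(−1.34) × 2100×10^-6 = 9.599×10^-5 mol/kg
α₀ = 1/(1 + K1/[H⁺] + K1K2/[H⁺]²) = 1/(1 + 10^+1.67 + 10^+0.21) = 0.02024
DIC = [CO2*]/α₀ = 9.599×10^-5 / 0.02024 = 4.74 mmol/kg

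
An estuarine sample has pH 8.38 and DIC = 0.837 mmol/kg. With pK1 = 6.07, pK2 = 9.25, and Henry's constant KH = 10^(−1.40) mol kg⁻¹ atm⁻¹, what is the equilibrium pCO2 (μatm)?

α₀ = 1 / (1 + K1/[H⁺] + K1K2/[H⁺]²) = 1 / (1 + 10^+2.31 + 10^+1.44)
   = 1 / (1 + 204.17 + 27.542) = 1/232.72 = 0.004297
[CO2*] = α₀ × DIC = 0.004297 × 0.837 = 0.003597 mmol/kg = 3.597 μmol/kg
pCO2 = [CO2*]/KH = 3.597×10^-6 / 3.981×10^-2 = 90.3 μatm

pCO2 = 90.3 μatm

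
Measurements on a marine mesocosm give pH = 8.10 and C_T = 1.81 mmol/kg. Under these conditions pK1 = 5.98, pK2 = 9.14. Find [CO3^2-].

[CO3²⁻] = 0.150 mmol/kg

α₂ = 1 / (1 + [H⁺]/K2 + [H⁺]²/(K1K2)) = 1 / (1 + 10^+1.04 + 10^-1.08)
   = 1 / (1 + 10.965 + 0.083176) = 1/12.048 = 0.08300
[CO3²⁻] = α₂ × DIC = 0.08300 × 1.81 = 0.150 mmol/kg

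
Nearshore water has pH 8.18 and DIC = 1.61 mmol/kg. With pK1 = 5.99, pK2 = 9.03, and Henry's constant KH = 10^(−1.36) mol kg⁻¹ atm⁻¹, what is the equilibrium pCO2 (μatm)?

α₀ = 1 / (1 + K1/[H⁺] + K1K2/[H⁺]²) = 1 / (1 + 10^+2.19 + 10^+1.34)
   = 1 / (1 + 154.88 + 21.878) = 1/177.76 = 0.005626
[CO2*] = α₀ × DIC = 0.005626 × 1.61 = 0.009057 mmol/kg = 9.057 μmol/kg
pCO2 = [CO2*]/KH = 9.057×10^-6 / 4.365×10^-2 = 207 μatm

pCO2 = 207 μatm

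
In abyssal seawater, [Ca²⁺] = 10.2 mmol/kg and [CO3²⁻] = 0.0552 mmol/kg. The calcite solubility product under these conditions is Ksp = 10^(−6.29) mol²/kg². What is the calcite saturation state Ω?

Ksp = 10^(−6.29) = 5.129×10^-7
Ω = [Ca²⁺][CO3²⁻]/Ksp = (10.2×10^-3)(0.0552×10^-3) / 5.129×10^-7 = 1.10

Ω = 1.10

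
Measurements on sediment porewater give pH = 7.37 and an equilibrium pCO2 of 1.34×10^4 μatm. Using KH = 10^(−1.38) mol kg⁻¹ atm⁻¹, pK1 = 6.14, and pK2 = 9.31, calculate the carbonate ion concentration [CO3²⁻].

[CO3²⁻] = 0.109 mmol/kg

[CO2*] = KH · pCO2 = 10^(−1.38) × 1.34×10^4×10^-6 = 5.586×10^-4 mol/kg
α₀ = 1/(1 + K1/[H⁺] + K1K2/[H⁺]²) = 1/(1 + 10^+1.23 + 10^-0.71) = 0.05501
DIC = [CO2*]/α₀ = 5.586×10^-4 / 0.05501 = 10.15 mmol/kg
[CO3²⁻] = α₂·DIC; α₂ = 0.01073, so [CO3²⁻] = 0.01073 × 10.15 = 0.109 mmol/kg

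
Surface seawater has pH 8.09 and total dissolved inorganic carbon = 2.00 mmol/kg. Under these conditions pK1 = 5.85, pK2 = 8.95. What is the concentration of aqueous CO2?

[CO2*] = 10.1 μmol/kg

α₀ = 1 / (1 + K1/[H⁺] + K1K2/[H⁺]²) = 1 / (1 + 10^+2.24 + 10^+1.38)
   = 1 / (1 + 173.78 + 23.988) = 1/198.77 = 0.005031
[CO2*] = α₀ × DIC = 0.005031 × 2.00 = 0.0101 mmol/kg = 10.1 μmol/kg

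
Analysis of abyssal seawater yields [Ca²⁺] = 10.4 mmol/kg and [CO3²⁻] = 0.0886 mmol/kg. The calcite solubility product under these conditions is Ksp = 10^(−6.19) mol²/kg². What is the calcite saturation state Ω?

Ω = 1.43

Ksp = 10^(−6.19) = 6.457×10^-7
Ω = [Ca²⁺][CO3²⁻]/Ksp = (10.4×10^-3)(0.0886×10^-3) / 6.457×10^-7 = 1.43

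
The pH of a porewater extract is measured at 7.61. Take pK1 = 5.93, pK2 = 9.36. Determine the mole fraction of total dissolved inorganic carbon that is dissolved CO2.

α₀ = 0.0201

α₀ = 1 / (1 + K1/[H⁺] + K1K2/[H⁺]²) = 1 / (1 + 10^+1.68 + 10^-0.07)
   = 1 / (1 + 47.863 + 0.85114) = 1/49.714 = 0.02011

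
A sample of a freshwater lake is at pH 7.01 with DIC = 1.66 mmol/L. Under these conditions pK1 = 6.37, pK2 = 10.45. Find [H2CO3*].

[CO2*] = 0.309 mmol/L

α₀ = 1 / (1 + K1/[H⁺] + K1K2/[H⁺]²) = 1 / (1 + 10^+0.64 + 10^-2.80)
   = 1 / (1 + 4.3652 + 0.0015849) = 1/5.3667 = 0.1863
[CO2*] = α₀ × DIC = 0.1863 × 1.66 = 0.309 mmol/L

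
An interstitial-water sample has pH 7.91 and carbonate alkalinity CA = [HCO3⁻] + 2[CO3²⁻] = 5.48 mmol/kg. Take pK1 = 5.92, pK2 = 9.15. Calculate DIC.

DIC = 5.25 mmol/kg

CA = [HCO3⁻] + 2[CO3²⁻] = (α₁ + 2α₂)·DIC
At pH 7.91: [H⁺]/K1 = 10^-1.99 = 0.010233, K2/[H⁺] = 10^-1.24 = 0.057544
α₁ = 1/(1 + 0.010233 + 0.057544) = 1/1.0678 = 0.9365; α₂ = α₁·K2/[H⁺] = 0.05389
α₁ + 2α₂ = 1.0443
DIC = CA / (α₁ + 2α₂) = 5.48 / 1.0443 = 5.25 mmol/kg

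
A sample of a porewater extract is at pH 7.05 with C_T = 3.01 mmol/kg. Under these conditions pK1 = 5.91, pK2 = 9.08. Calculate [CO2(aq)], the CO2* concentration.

[CO2*] = 0.202 mmol/kg

α₀ = 1 / (1 + K1/[H⁺] + K1K2/[H⁺]²) = 1 / (1 + 10^+1.14 + 10^-0.89)
   = 1 / (1 + 13.804 + 0.12882) = 1/14.933 = 0.06697
[CO2*] = α₀ × DIC = 0.06697 × 3.01 = 0.202 mmol/kg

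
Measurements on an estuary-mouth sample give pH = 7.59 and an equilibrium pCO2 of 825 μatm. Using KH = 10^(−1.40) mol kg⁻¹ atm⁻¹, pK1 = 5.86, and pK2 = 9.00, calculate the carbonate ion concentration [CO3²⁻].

[CO2*] = KH · pCO2 = 10^(−1.40) × 825×10^-6 = 3.284×10^-5 mol/kg
α₀ = 1/(1 + K1/[H⁺] + K1K2/[H⁺]²) = 1/(1 + 10^+1.73 + 10^+0.32) = 0.01761
DIC = [CO2*]/α₀ = 3.284×10^-5 / 0.01761 = 1.865 mmol/kg
[CO3²⁻] = α₂·DIC; α₂ = 0.03679, so [CO3²⁻] = 0.03679 × 1.865 = 0.0686 mmol/kg

[CO3²⁻] = 0.0686 mmol/kg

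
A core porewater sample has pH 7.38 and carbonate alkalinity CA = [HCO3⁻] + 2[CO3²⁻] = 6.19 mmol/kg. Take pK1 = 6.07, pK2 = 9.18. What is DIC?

CA = [HCO3⁻] + 2[CO3²⁻] = (α₁ + 2α₂)·DIC
At pH 7.38: [H⁺]/K1 = 10^-1.31 = 0.048978, K2/[H⁺] = 10^-1.80 = 0.015849
α₁ = 1/(1 + 0.048978 + 0.015849) = 1/1.0648 = 0.9391; α₂ = α₁·K2/[H⁺] = 0.01488
α₁ + 2α₂ = 0.9689
DIC = CA / (α₁ + 2α₂) = 6.19 / 0.9689 = 6.39 mmol/kg

DIC = 6.39 mmol/kg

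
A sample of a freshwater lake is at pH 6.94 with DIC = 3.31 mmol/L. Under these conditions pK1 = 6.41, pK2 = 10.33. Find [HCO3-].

α₁ = 1 / (1 + [H⁺]/K1 + K2/[H⁺]) = 1 / (1 + 10^-0.53 + 10^-3.39)
   = 1 / (1 + 0.29512 + 0.00040738) = 1/1.2955 = 0.7719
[HCO3⁻] = α₁ × DIC = 0.7719 × 3.31 = 2.55 mmol/L

[HCO3⁻] = 2.55 mmol/L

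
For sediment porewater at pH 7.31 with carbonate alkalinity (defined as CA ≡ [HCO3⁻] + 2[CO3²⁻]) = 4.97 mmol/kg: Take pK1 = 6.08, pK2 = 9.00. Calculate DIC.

DIC = 5.15 mmol/kg

CA = [HCO3⁻] + 2[CO3²⁻] = (α₁ + 2α₂)·DIC
At pH 7.31: [H⁺]/K1 = 10^-1.23 = 0.058884, K2/[H⁺] = 10^-1.69 = 0.020417
α₁ = 1/(1 + 0.058884 + 0.020417) = 1/1.0793 = 0.9265; α₂ = α₁·K2/[H⁺] = 0.01892
α₁ + 2α₂ = 0.9644
DIC = CA / (α₁ + 2α₂) = 4.97 / 0.9644 = 5.15 mmol/kg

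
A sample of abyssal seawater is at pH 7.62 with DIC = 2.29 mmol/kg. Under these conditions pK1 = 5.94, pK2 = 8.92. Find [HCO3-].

[HCO3⁻] = 2.14 mmol/kg

α₁ = 1 / (1 + [H⁺]/K1 + K2/[H⁺]) = 1 / (1 + 10^-1.68 + 10^-1.30)
   = 1 / (1 + 0.020893 + 0.050119) = 1/1.0710 = 0.9337
[HCO3⁻] = α₁ × DIC = 0.9337 × 2.29 = 2.14 mmol/kg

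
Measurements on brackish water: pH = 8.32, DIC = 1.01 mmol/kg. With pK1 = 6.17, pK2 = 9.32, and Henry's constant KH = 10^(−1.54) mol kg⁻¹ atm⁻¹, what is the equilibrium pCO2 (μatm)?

α₀ = 1 / (1 + K1/[H⁺] + K1K2/[H⁺]²) = 1 / (1 + 10^+2.15 + 10^+1.15)
   = 1 / (1 + 141.25 + 14.125) = 1/156.38 = 0.006395
[CO2*] = α₀ × DIC = 0.006395 × 1.01 = 0.006459 mmol/kg = 6.459 μmol/kg
pCO2 = [CO2*]/KH = 6.459×10^-6 / 2.884×10^-2 = 224 μatm

pCO2 = 224 μatm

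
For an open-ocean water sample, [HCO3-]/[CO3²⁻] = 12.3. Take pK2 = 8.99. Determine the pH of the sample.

From K2 = [H⁺][CO3²⁻]/[HCO3-]:  pH = pK2 − log₁₀([HCO3-]/[CO3²⁻])
log₁₀(12.3) = +1.090
pH = 8.99 − (+1.090) = 7.90

pH = 7.90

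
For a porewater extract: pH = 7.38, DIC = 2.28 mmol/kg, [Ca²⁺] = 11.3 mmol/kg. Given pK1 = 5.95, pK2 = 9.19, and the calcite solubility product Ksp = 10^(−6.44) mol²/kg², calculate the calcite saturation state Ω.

Ω = 1.04

α₂ = 1 / (1 + [H⁺]/K2 + [H⁺]²/(K1K2)) = 1 / (1 + 10^+1.81 + 10^+0.38)
   = 1 / (1 + 64.565 + 2.3988) = 1/67.964 = 0.01471
[CO3²⁻] = α₂ × DIC = 0.01471 × 2.28 = 0.03355 mmol/kg
Ksp = 10^(−6.44) = 3.631×10^-7
Ω = [Ca²⁺][CO3²⁻]/Ksp = (11.3×10^-3)(3.355×10^-5) / 3.631×10^-7 = 1.04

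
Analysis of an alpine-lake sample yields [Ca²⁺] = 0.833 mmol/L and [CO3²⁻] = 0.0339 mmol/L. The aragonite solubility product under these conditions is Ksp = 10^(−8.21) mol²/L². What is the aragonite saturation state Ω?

Ksp = 10^(−8.21) = 6.166×10^-9
Ω = [Ca²⁺][CO3²⁻]/Ksp = (0.833×10^-3)(0.0339×10^-3) / 6.166×10^-9 = 4.58

Ω = 4.58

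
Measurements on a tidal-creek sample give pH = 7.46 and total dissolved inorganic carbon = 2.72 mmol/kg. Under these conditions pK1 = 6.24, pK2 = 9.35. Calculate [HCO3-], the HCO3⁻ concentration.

[HCO3⁻] = 2.53 mmol/kg

α₁ = 1 / (1 + [H⁺]/K1 + K2/[H⁺]) = 1 / (1 + 10^-1.22 + 10^-1.89)
   = 1 / (1 + 0.060256 + 0.012882) = 1/1.0731 = 0.9318
[HCO3⁻] = α₁ × DIC = 0.9318 × 2.72 = 2.53 mmol/kg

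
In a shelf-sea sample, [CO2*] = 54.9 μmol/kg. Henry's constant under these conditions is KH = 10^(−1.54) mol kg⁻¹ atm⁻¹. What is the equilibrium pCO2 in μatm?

KH = 10^(−1.54) = 2.884×10^-2 mol kg⁻¹ atm⁻¹
pCO2 = [CO2*]/KH = 54.9×10^-6 / 2.884×10^-2 = 1.90×10^-3 atm = 1900 μatm

pCO2 = 1900 μatm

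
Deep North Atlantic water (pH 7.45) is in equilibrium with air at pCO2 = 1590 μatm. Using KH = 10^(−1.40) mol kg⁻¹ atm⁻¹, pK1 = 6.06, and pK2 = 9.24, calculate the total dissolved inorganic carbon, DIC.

DIC = 1.64 mmol/kg

[CO2*] = KH · pCO2 = 10^(−1.40) × 1590×10^-6 = 6.330×10^-5 mol/kg
α₀ = 1/(1 + K1/[H⁺] + K1K2/[H⁺]²) = 1/(1 + 10^+1.39 + 10^-0.40) = 0.03854
DIC = [CO2*]/α₀ = 6.330×10^-5 / 0.03854 = 1.64 mmol/kg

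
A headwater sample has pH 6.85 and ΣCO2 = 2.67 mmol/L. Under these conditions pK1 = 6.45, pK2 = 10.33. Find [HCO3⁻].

α₁ = 1 / (1 + [H⁺]/K1 + K2/[H⁺]) = 1 / (1 + 10^-0.40 + 10^-3.48)
   = 1 / (1 + 0.39811 + 0.00033113) = 1/1.3984 = 0.7151
[HCO3⁻] = α₁ × DIC = 0.7151 × 2.67 = 1.91 mmol/L

[HCO3⁻] = 1.91 mmol/L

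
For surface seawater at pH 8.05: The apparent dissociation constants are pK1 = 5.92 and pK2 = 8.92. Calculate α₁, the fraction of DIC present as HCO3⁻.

α₁ = 0.875

α₁ = 1 / (1 + [H⁺]/K1 + K2/[H⁺]) = 1 / (1 + 10^-2.13 + 10^-0.87)
   = 1 / (1 + 0.0074131 + 0.13490) = 1/1.1423 = 0.8754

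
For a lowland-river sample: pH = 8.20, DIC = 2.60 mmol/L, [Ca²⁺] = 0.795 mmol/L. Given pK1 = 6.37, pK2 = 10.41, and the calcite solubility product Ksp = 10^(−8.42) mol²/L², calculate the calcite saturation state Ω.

Ω = 3.28

α₂ = 1 / (1 + [H⁺]/K2 + [H⁺]²/(K1K2)) = 1 / (1 + 10^+2.21 + 10^+0.38)
   = 1 / (1 + 162.18 + 2.3988) = 1/165.58 = 0.006039
[CO3²⁻] = α₂ × DIC = 0.006039 × 2.60 = 0.01570 mmol/L = 15.70 μmol/L
Ksp = 10^(−8.42) = 3.802×10^-9
Ω = [Ca²⁺][CO3²⁻]/Ksp = (0.795×10^-3)(1.570×10^-5) / 3.802×10^-9 = 3.28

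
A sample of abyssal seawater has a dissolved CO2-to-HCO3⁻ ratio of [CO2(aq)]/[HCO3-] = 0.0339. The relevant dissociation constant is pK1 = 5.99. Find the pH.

From K1 = [H⁺][HCO3-]/[CO2(aq)]:  pH = pK1 − log₁₀([CO2(aq)]/[HCO3-])
log₁₀(0.0339) = -1.470
pH = 5.99 − (-1.470) = 7.46

pH = 7.46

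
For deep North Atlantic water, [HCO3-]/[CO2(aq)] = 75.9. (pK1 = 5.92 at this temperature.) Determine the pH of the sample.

From K1 = [H⁺][HCO3-]/[CO2(aq)]:  pH = pK1 + log₁₀([HCO3-]/[CO2(aq)])
log₁₀(75.9) = +1.880
pH = 5.92 + (+1.880) = 7.80

pH = 7.80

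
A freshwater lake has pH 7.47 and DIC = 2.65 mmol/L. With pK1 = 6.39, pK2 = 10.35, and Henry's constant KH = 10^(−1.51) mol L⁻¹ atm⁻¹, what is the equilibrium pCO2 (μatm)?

α₀ = 1 / (1 + K1/[H⁺] + K1K2/[H⁺]²) = 1 / (1 + 10^+1.08 + 10^-1.80)
   = 1 / (1 + 12.023 + 0.015849) = 1/13.038 = 0.07670
[CO2*] = α₀ × DIC = 0.07670 × 2.65 = 0.2032 mmol/L
pCO2 = [CO2*]/KH = 2.032×10^-4 / 3.090×10^-2 = 6580 μatm

pCO2 = 6580 μatm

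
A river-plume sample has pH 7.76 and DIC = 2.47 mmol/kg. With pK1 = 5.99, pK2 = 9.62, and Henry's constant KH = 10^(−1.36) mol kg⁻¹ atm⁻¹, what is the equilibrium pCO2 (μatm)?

α₀ = 1 / (1 + K1/[H⁺] + K1K2/[H⁺]²) = 1 / (1 + 10^+1.77 + 10^-0.09)
   = 1 / (1 + 58.884 + 0.81283) = 1/60.697 = 0.01648
[CO2*] = α₀ × DIC = 0.01648 × 2.47 = 0.04069 mmol/kg
pCO2 = [CO2*]/KH = 4.069×10^-5 / 4.365×10^-2 = 932 μatm

pCO2 = 932 μatm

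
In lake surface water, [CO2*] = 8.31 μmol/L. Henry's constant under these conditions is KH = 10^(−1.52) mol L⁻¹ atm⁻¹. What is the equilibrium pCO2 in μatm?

KH = 10^(−1.52) = 3.020×10^-2 mol L⁻¹ atm⁻¹
pCO2 = [CO2*]/KH = 8.31×10^-6 / 3.020×10^-2 = 2.75×10^-4 atm = 275 μatm

pCO2 = 275 μatm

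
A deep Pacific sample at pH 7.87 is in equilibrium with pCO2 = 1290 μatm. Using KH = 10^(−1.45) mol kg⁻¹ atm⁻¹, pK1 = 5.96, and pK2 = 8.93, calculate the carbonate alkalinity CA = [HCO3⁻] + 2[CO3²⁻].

CA = 4.37 mmol/kg

[CO2*] = KH · pCO2 = 10^(−1.45) × 1290×10^-6 = 4.577×10^-5 mol/kg
α₀ = 1/(1 + K1/[H⁺] + K1K2/[H⁺]²) = 1/(1 + 10^+1.91 + 10^+0.85) = 0.01119
DIC = [CO2*]/α₀ = 4.577×10^-5 / 0.01119 = 4.090 mmol/kg
CA = (α₁ + 2α₂)·DIC = (0.9096 + 2×0.07922) × 4.090 = 4.37 mmol/kg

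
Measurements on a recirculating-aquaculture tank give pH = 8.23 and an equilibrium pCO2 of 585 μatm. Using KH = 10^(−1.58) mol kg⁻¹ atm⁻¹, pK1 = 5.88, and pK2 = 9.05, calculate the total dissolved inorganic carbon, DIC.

[CO2*] = KH · pCO2 = 10^(−1.58) × 585×10^-6 = 1.539×10^-5 mol/kg
α₀ = 1/(1 + K1/[H⁺] + K1K2/[H⁺]²) = 1/(1 + 10^+2.35 + 10^+1.53) = 0.003865
DIC = [CO2*]/α₀ = 1.539×10^-5 / 0.003865 = 3.98 mmol/kg

DIC = 3.98 mmol/kg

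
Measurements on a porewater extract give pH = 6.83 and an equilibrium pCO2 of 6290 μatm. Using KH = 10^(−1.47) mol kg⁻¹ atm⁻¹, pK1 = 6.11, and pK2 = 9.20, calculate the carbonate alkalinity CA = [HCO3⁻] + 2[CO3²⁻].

CA = 1.13 mmol/kg

[CO2*] = KH · pCO2 = 10^(−1.47) × 6290×10^-6 = 2.131×10^-4 mol/kg
α₀ = 1/(1 + K1/[H⁺] + K1K2/[H⁺]²) = 1/(1 + 10^+0.72 + 10^-1.65) = 0.1595
DIC = [CO2*]/α₀ = 2.131×10^-4 / 0.1595 = 1.336 mmol/kg
CA = (α₁ + 2α₂)·DIC = (0.8370 + 2×0.003570) × 1.336 = 1.13 mmol/kg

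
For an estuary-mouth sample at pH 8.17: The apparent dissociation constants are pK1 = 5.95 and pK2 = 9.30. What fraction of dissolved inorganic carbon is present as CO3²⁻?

α₂ = 1 / (1 + [H⁺]/K2 + [H⁺]²/(K1K2)) = 1 / (1 + 10^+1.13 + 10^-1.09)
   = 1 / (1 + 13.490 + 0.081283) = 1/14.571 = 0.06863

α₂ = 0.0686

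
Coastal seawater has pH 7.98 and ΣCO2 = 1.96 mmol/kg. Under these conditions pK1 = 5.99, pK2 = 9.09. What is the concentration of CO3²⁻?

α₂ = 1 / (1 + [H⁺]/K2 + [H⁺]²/(K1K2)) = 1 / (1 + 10^+1.11 + 10^-0.88)
   = 1 / (1 + 12.882 + 0.13183) = 1/14.014 = 0.07136
[CO3²⁻] = α₂ × DIC = 0.07136 × 1.96 = 0.140 mmol/kg

[CO3²⁻] = 0.140 mmol/kg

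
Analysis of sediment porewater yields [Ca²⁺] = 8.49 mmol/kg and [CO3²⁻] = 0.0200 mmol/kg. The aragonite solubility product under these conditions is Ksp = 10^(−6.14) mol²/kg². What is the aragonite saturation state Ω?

Ω = 0.234

Ksp = 10^(−6.14) = 7.244×10^-7
Ω = [Ca²⁺][CO3²⁻]/Ksp = (8.49×10^-3)(0.0200×10^-3) / 7.244×10^-7 = 0.234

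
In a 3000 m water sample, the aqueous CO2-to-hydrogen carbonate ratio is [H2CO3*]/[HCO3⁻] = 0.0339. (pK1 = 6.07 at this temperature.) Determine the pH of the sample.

From K1 = [H⁺][HCO3⁻]/[H2CO3*]:  pH = pK1 − log₁₀([H2CO3*]/[HCO3⁻])
log₁₀(0.0339) = -1.470
pH = 6.07 − (-1.470) = 7.54

pH = 7.54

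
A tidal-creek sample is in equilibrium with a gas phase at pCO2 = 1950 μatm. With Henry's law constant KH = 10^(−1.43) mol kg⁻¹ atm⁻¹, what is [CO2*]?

KH = 10^(−1.43) = 3.715×10^-2 mol kg⁻¹ atm⁻¹
[CO2*] = KH · pCO2 = 3.715×10^-2 × 1950×10^-6 atm = 7.24×10^-5 mol/kg

[CO2*] = 72.4 μmol/kg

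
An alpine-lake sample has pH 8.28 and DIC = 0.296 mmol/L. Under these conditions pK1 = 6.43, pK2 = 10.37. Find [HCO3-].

[HCO3⁻] = 0.290 mmol/L

α₁ = 1 / (1 + [H⁺]/K1 + K2/[H⁺]) = 1 / (1 + 10^-1.85 + 10^-2.09)
   = 1 / (1 + 0.014125 + 0.0081283) = 1/1.0223 = 0.9782
[HCO3⁻] = α₁ × DIC = 0.9782 × 0.296 = 0.290 mmol/L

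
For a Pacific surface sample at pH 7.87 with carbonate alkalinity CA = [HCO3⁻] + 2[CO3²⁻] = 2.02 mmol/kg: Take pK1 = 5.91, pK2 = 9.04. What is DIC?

CA = [HCO3⁻] + 2[CO3²⁻] = (α₁ + 2α₂)·DIC
At pH 7.87: [H⁺]/K1 = 10^-1.96 = 0.010965, K2/[H⁺] = 10^-1.17 = 0.067608
α₁ = 1/(1 + 0.010965 + 0.067608) = 1/1.0786 = 0.9272; α₂ = α₁·K2/[H⁺] = 0.06268
α₁ + 2α₂ = 1.0525
DIC = CA / (α₁ + 2α₂) = 2.02 / 1.0525 = 1.92 mmol/kg

DIC = 1.92 mmol/kg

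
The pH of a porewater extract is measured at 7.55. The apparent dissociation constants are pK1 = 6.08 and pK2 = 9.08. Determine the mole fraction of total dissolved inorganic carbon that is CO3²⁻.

α₂ = 1 / (1 + [H⁺]/K2 + [H⁺]²/(K1K2)) = 1 / (1 + 10^+1.53 + 10^+0.06)
   = 1 / (1 + 33.884 + 1.1482) = 1/36.033 = 0.02775

α₂ = 0.0278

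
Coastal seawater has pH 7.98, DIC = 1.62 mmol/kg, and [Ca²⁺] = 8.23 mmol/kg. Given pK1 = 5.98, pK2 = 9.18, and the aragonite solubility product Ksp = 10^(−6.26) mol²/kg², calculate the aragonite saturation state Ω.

Ω = 1.43

α₂ = 1 / (1 + [H⁺]/K2 + [H⁺]²/(K1K2)) = 1 / (1 + 10^+1.20 + 10^-0.80)
   = 1 / (1 + 15.849 + 0.15849) = 1/17.007 = 0.05880
[CO3²⁻] = α₂ × DIC = 0.05880 × 1.62 = 0.09525 mmol/kg
Ksp = 10^(−6.26) = 5.495×10^-7
Ω = [Ca²⁺][CO3²⁻]/Ksp = (8.23×10^-3)(9.525×10^-5) / 5.495×10^-7 = 1.43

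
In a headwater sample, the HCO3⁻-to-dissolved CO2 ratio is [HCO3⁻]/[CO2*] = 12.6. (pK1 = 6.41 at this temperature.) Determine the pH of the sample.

pH = 7.51

From K1 = [H⁺][HCO3⁻]/[CO2*]:  pH = pK1 + log₁₀([HCO3⁻]/[CO2*])
log₁₀(12.6) = +1.100
pH = 6.41 + (+1.100) = 7.51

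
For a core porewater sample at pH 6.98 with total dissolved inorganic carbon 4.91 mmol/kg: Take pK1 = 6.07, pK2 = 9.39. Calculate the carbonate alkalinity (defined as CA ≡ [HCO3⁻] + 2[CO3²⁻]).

CA = [HCO3⁻] + 2[CO3²⁻] = (α₁ + 2α₂)·DIC
At pH 6.98: [H⁺]/K1 = 10^-0.91 = 0.12303, K2/[H⁺] = 10^-2.41 = 0.0038905
α₁ = 1/(1 + 0.12303 + 0.0038905) = 1/1.1269 = 0.8874; α₂ = α₁·K2/[H⁺] = 0.003452
α₁ + 2α₂ = 0.8943
CA = 0.8943 × 4.91 = 4.39 mmol/kg

CA = 4.39 mmol/kg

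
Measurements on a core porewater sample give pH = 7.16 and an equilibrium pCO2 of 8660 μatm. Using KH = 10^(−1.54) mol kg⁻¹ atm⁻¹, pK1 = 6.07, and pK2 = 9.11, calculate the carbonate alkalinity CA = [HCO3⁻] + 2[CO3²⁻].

CA = 3.14 mmol/kg

[CO2*] = KH · pCO2 = 10^(−1.54) × 8660×10^-6 = 2.498×10^-4 mol/kg
α₀ = 1/(1 + K1/[H⁺] + K1K2/[H⁺]²) = 1/(1 + 10^+1.09 + 10^-0.86) = 0.07440
DIC = [CO2*]/α₀ = 2.498×10^-4 / 0.07440 = 3.357 mmol/kg
CA = (α₁ + 2α₂)·DIC = (0.9153 + 2×0.01027) × 3.357 = 3.14 mmol/kg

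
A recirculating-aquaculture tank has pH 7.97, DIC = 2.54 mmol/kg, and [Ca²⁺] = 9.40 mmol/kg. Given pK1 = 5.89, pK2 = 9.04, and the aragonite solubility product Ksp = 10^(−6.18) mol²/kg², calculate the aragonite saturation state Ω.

α₂ = 1 / (1 + [H⁺]/K2 + [H⁺]²/(K1K2)) = 1 / (1 + 10^+1.07 + 10^-1.01)
   = 1 / (1 + 11.749 + 0.097724) = 1/12.847 = 0.07784
[CO3²⁻] = α₂ × DIC = 0.07784 × 2.54 = 0.1977 mmol/kg
Ksp = 10^(−6.18) = 6.607×10^-7
Ω = [Ca²⁺][CO3²⁻]/Ksp = (9.40×10^-3)(1.977×10^-4) / 6.607×10^-7 = 2.81

Ω = 2.81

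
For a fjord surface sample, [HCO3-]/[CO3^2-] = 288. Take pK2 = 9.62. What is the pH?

From K2 = [H⁺][CO3^2-]/[HCO3-]:  pH = pK2 − log₁₀([HCO3-]/[CO3^2-])
log₁₀(288) = +2.459
pH = 9.62 − (+2.459) = 7.16

pH = 7.16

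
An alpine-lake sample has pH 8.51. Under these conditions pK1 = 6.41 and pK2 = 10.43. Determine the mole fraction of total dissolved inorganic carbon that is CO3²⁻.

α₂ = 0.0118

α₂ = 1 / (1 + [H⁺]/K2 + [H⁺]²/(K1K2)) = 1 / (1 + 10^+1.92 + 10^-0.18)
   = 1 / (1 + 83.176 + 0.66069) = 1/84.837 = 0.01179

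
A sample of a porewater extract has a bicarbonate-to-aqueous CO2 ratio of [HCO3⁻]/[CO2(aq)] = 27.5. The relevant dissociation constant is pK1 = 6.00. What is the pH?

pH = 7.44

From K1 = [H⁺][HCO3⁻]/[CO2(aq)]:  pH = pK1 + log₁₀([HCO3⁻]/[CO2(aq)])
log₁₀(27.5) = +1.439
pH = 6.00 + (+1.439) = 7.44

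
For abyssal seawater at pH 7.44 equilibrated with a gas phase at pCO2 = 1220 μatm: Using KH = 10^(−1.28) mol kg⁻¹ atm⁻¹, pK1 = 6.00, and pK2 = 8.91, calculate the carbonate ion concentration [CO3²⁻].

[CO2*] = KH · pCO2 = 10^(−1.28) × 1220×10^-6 = 6.403×10^-5 mol/kg
α₀ = 1/(1 + K1/[H⁺] + K1K2/[H⁺]²) = 1/(1 + 10^+1.44 + 10^-0.03) = 0.03393
DIC = [CO2*]/α₀ = 6.403×10^-5 / 0.03393 = 1.887 mmol/kg
[CO3²⁻] = α₂·DIC; α₂ = 0.03166, so [CO3²⁻] = 0.03166 × 1.887 = 0.0598 mmol/kg

[CO3²⁻] = 0.0598 mmol/kg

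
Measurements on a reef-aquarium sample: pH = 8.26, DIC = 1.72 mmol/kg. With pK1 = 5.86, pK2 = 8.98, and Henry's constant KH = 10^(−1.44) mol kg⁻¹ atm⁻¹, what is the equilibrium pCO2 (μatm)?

α₀ = 1 / (1 + K1/[H⁺] + K1K2/[H⁺]²) = 1 / (1 + 10^+2.40 + 10^+1.68)
   = 1 / (1 + 251.19 + 47.863) = 1/300.05 = 0.003333
[CO2*] = α₀ × DIC = 0.003333 × 1.72 = 0.005732 mmol/kg = 5.732 μmol/kg
pCO2 = [CO2*]/KH = 5.732×10^-6 / 3.631×10^-2 = 158 μatm

pCO2 = 158 μatm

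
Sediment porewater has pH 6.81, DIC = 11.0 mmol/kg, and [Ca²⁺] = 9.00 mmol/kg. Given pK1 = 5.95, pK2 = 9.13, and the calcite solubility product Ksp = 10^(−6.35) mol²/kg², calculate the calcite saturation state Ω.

α₂ = 1 / (1 + [H⁺]/K2 + [H⁺]²/(K1K2)) = 1 / (1 + 10^+2.32 + 10^+1.46)
   = 1 / (1 + 208.93 + 28.840) = 1/238.77 = 0.004188
[CO3²⁻] = α₂ × DIC = 0.004188 × 11.0 = 0.04607 mmol/kg
Ksp = 10^(−6.35) = 4.467×10^-7
Ω = [Ca²⁺][CO3²⁻]/Ksp = (9.00×10^-3)(4.607×10^-5) / 4.467×10^-7 = 0.928

Ω = 0.928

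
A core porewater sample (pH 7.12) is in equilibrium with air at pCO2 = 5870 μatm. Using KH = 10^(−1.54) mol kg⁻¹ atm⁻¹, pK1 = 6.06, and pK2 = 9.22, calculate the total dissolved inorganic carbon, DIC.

DIC = 2.13 mmol/kg

[CO2*] = KH · pCO2 = 10^(−1.54) × 5870×10^-6 = 1.693×10^-4 mol/kg
α₀ = 1/(1 + K1/[H⁺] + K1K2/[H⁺]²) = 1/(1 + 10^+1.06 + 10^-1.04) = 0.07954
DIC = [CO2*]/α₀ = 1.693×10^-4 / 0.07954 = 2.13 mmol/kg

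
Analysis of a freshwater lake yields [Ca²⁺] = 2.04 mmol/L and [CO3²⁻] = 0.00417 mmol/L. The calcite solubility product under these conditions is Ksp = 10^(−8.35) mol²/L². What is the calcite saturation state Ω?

Ω = 1.90

Ksp = 10^(−8.35) = 4.467×10^-9
Ω = [Ca²⁺][CO3²⁻]/Ksp = (2.04×10^-3)(0.00417×10^-3) / 4.467×10^-9 = 1.90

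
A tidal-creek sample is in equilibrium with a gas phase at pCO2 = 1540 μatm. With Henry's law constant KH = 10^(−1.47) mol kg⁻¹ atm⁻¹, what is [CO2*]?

[CO2*] = 52.2 μmol/kg

KH = 10^(−1.47) = 3.388×10^-2 mol kg⁻¹ atm⁻¹
[CO2*] = KH · pCO2 = 3.388×10^-2 × 1540×10^-6 atm = 5.22×10^-5 mol/kg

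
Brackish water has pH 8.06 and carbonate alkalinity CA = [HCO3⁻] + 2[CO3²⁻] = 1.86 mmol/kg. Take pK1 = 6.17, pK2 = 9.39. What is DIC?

CA = [HCO3⁻] + 2[CO3²⁻] = (α₁ + 2α₂)·DIC
At pH 8.06: [H⁺]/K1 = 10^-1.89 = 0.012882, K2/[H⁺] = 10^-1.33 = 0.046774
α₁ = 1/(1 + 0.012882 + 0.046774) = 1/1.0597 = 0.9437; α₂ = α₁·K2/[H⁺] = 0.04414
α₁ + 2α₂ = 1.0320
DIC = CA / (α₁ + 2α₂) = 1.86 / 1.0320 = 1.80 mmol/kg

DIC = 1.80 mmol/kg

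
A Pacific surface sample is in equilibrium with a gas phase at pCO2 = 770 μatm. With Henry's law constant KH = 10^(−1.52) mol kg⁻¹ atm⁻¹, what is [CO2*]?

KH = 10^(−1.52) = 3.020×10^-2 mol kg⁻¹ atm⁻¹
[CO2*] = KH · pCO2 = 3.020×10^-2 × 770×10^-6 atm = 2.33×10^-5 mol/kg

[CO2*] = 23.3 μmol/kg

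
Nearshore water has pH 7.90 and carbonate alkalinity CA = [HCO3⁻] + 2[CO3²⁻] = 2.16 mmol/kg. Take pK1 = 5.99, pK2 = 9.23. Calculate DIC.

CA = [HCO3⁻] + 2[CO3²⁻] = (α₁ + 2α₂)·DIC
At pH 7.90: [H⁺]/K1 = 10^-1.91 = 0.012303, K2/[H⁺] = 10^-1.33 = 0.046774
α₁ = 1/(1 + 0.012303 + 0.046774) = 1/1.0591 = 0.9442; α₂ = α₁·K2/[H⁺] = 0.04416
α₁ + 2α₂ = 1.0325
DIC = CA / (α₁ + 2α₂) = 2.16 / 1.0325 = 2.09 mmol/kg

DIC = 2.09 mmol/kg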